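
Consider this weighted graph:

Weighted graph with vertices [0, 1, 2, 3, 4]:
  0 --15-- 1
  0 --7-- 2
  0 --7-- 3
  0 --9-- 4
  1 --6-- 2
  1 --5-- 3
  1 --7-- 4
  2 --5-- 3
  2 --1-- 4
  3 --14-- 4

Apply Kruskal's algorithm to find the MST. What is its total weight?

Applying Kruskal's algorithm (sort edges by weight, add if no cycle):
  Add (2,4) w=1
  Add (1,3) w=5
  Add (2,3) w=5
  Skip (1,2) w=6 (creates cycle)
  Add (0,2) w=7
  Skip (0,3) w=7 (creates cycle)
  Skip (1,4) w=7 (creates cycle)
  Skip (0,4) w=9 (creates cycle)
  Skip (3,4) w=14 (creates cycle)
  Skip (0,1) w=15 (creates cycle)
MST weight = 18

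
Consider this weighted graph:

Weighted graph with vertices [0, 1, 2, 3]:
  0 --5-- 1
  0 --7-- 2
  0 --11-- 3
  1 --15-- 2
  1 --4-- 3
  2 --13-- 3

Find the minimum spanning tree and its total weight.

Applying Kruskal's algorithm (sort edges by weight, add if no cycle):
  Add (1,3) w=4
  Add (0,1) w=5
  Add (0,2) w=7
  Skip (0,3) w=11 (creates cycle)
  Skip (2,3) w=13 (creates cycle)
  Skip (1,2) w=15 (creates cycle)
MST weight = 16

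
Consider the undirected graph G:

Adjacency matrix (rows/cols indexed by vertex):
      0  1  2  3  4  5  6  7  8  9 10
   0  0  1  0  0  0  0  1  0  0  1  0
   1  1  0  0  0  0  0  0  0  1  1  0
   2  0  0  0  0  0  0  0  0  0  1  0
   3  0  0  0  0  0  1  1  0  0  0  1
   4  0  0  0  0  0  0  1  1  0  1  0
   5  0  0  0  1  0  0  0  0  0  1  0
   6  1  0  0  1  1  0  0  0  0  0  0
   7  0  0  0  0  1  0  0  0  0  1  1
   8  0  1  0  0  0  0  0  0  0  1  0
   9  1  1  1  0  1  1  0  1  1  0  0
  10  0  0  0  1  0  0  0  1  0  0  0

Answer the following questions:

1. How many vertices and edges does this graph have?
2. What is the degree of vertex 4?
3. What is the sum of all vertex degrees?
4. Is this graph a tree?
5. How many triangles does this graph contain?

Count: 11 vertices, 16 edges.
Vertex 4 has neighbors [6, 7, 9], degree = 3.
Handshaking lemma: 2 * 16 = 32.
A tree on 11 vertices has 10 edges. This graph has 16 edges (6 extra). Not a tree.
Number of triangles = 3.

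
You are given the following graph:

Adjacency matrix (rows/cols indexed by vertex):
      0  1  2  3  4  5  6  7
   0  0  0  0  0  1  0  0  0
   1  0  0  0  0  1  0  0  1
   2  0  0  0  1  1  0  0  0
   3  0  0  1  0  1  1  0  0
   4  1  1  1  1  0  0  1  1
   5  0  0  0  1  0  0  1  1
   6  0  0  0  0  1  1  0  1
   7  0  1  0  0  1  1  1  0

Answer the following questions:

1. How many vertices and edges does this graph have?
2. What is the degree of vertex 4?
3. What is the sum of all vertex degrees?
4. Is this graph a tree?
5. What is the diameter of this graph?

Count: 8 vertices, 12 edges.
Vertex 4 has neighbors [0, 1, 2, 3, 6, 7], degree = 6.
Handshaking lemma: 2 * 12 = 24.
A tree on 8 vertices has 7 edges. This graph has 12 edges (5 extra). Not a tree.
Diameter (longest shortest path) = 3.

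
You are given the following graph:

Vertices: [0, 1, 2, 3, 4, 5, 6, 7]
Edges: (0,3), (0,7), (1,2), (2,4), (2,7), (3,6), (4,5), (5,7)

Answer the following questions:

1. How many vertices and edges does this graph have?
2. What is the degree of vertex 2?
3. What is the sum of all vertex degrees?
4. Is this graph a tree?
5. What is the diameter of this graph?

Count: 8 vertices, 8 edges.
Vertex 2 has neighbors [1, 4, 7], degree = 3.
Handshaking lemma: 2 * 8 = 16.
A tree on 8 vertices has 7 edges. This graph has 8 edges (1 extra). Not a tree.
Diameter (longest shortest path) = 5.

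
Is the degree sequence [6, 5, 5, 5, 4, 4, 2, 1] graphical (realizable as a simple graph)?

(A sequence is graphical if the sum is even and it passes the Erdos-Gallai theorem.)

Sum of degrees = 32. Sum is even and passes Erdos-Gallai. The sequence IS graphical.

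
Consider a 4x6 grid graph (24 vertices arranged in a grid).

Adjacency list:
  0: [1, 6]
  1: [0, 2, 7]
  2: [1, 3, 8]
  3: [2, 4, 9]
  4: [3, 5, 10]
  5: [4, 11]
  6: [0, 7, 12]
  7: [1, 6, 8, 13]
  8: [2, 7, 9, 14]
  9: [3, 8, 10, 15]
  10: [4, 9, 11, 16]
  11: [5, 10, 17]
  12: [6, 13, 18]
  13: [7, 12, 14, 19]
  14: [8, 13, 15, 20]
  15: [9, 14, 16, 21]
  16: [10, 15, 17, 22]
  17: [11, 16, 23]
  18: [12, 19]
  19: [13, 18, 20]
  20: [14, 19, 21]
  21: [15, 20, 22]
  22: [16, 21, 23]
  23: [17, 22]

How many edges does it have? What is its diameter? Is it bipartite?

A 4x6 grid has 18 vertical edges and 20 horizontal edges.
Total edges = 18 + 20 = 38.
Diameter = (4-1) + (6-1) = 8 (corner to opposite corner).
Grid graphs are bipartite (checkerboard coloring).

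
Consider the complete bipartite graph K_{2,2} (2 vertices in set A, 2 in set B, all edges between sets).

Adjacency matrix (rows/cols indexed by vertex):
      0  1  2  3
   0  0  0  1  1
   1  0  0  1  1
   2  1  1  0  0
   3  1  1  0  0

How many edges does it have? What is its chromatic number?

K_{2,2} has 2 * 2 = 4 edges.
Bipartite graphs have chromatic number 2 (color each partition differently).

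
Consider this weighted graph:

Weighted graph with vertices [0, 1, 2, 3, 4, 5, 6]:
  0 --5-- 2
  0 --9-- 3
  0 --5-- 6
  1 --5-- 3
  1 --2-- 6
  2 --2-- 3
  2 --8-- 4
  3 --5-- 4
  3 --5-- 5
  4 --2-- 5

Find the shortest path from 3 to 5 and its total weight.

Using Dijkstra's algorithm from vertex 3:
Shortest path: 3 -> 5
Total weight: 5 = 5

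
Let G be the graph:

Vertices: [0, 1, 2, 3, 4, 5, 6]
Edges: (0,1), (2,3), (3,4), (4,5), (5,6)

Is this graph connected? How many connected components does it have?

Checking connectivity: the graph has 2 connected component(s).
Components: [[0, 1], [2, 3, 4, 5, 6]]. The graph is NOT connected.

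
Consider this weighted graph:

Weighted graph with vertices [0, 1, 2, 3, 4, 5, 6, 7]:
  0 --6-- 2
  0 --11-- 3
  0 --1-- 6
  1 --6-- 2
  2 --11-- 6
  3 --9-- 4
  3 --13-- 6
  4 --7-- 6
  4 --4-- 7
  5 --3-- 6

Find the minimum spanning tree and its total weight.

Applying Kruskal's algorithm (sort edges by weight, add if no cycle):
  Add (0,6) w=1
  Add (5,6) w=3
  Add (4,7) w=4
  Add (0,2) w=6
  Add (1,2) w=6
  Add (4,6) w=7
  Add (3,4) w=9
  Skip (0,3) w=11 (creates cycle)
  Skip (2,6) w=11 (creates cycle)
  Skip (3,6) w=13 (creates cycle)
MST weight = 36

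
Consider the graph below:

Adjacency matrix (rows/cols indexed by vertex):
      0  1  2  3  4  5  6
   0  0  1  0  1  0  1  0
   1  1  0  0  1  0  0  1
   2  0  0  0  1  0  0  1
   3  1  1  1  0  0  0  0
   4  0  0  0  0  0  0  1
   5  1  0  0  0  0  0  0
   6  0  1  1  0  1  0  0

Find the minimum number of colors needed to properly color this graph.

The graph has a maximum clique of size 3 (lower bound on chromatic number).
A valid 3-coloring: {0: 0, 1: 1, 2: 1, 3: 2, 4: 1, 5: 1, 6: 0}.
Chromatic number = 3.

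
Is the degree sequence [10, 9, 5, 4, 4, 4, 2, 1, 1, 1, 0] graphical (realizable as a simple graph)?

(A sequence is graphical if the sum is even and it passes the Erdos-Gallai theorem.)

Sum of degrees = 41. Sum is odd, so the sequence is NOT graphical.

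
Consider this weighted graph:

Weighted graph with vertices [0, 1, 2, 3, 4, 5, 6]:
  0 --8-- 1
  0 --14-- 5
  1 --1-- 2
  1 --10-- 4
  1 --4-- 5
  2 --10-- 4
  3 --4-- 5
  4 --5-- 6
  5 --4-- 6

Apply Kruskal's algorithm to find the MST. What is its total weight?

Applying Kruskal's algorithm (sort edges by weight, add if no cycle):
  Add (1,2) w=1
  Add (1,5) w=4
  Add (3,5) w=4
  Add (5,6) w=4
  Add (4,6) w=5
  Add (0,1) w=8
  Skip (1,4) w=10 (creates cycle)
  Skip (2,4) w=10 (creates cycle)
  Skip (0,5) w=14 (creates cycle)
MST weight = 26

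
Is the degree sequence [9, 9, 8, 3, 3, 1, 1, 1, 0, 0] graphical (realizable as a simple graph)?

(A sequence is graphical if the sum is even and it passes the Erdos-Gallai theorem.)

Sum of degrees = 35. Sum is odd, so the sequence is NOT graphical.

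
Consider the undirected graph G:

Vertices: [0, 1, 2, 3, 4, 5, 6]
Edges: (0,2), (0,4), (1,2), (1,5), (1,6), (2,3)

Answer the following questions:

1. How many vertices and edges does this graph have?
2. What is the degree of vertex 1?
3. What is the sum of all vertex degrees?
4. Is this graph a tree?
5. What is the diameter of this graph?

Count: 7 vertices, 6 edges.
Vertex 1 has neighbors [2, 5, 6], degree = 3.
Handshaking lemma: 2 * 6 = 12.
A graph is a tree iff it is connected and has exactly n-1 edges. This graph is connected (all 7 vertices in one component) and has 7-1 = 6 edges. It is a tree.
Diameter (longest shortest path) = 4.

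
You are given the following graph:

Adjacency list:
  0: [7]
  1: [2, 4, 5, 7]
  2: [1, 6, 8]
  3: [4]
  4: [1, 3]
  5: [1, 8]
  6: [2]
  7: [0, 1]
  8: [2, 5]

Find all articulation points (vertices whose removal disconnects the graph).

An articulation point is a vertex whose removal disconnects the graph.
Articulation points: [1, 2, 4, 7]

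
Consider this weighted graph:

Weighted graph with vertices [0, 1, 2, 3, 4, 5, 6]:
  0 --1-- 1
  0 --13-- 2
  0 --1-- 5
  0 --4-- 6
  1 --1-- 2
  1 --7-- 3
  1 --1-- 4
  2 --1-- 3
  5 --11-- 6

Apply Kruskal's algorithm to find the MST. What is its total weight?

Applying Kruskal's algorithm (sort edges by weight, add if no cycle):
  Add (0,1) w=1
  Add (0,5) w=1
  Add (1,2) w=1
  Add (1,4) w=1
  Add (2,3) w=1
  Add (0,6) w=4
  Skip (1,3) w=7 (creates cycle)
  Skip (5,6) w=11 (creates cycle)
  Skip (0,2) w=13 (creates cycle)
MST weight = 9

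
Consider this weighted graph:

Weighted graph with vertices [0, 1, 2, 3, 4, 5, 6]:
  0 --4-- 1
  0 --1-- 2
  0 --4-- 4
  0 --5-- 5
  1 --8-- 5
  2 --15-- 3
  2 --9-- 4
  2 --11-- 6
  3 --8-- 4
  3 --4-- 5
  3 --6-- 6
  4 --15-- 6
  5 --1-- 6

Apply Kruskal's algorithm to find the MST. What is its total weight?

Applying Kruskal's algorithm (sort edges by weight, add if no cycle):
  Add (0,2) w=1
  Add (5,6) w=1
  Add (0,1) w=4
  Add (0,4) w=4
  Add (3,5) w=4
  Add (0,5) w=5
  Skip (3,6) w=6 (creates cycle)
  Skip (1,5) w=8 (creates cycle)
  Skip (3,4) w=8 (creates cycle)
  Skip (2,4) w=9 (creates cycle)
  Skip (2,6) w=11 (creates cycle)
  Skip (2,3) w=15 (creates cycle)
  Skip (4,6) w=15 (creates cycle)
MST weight = 19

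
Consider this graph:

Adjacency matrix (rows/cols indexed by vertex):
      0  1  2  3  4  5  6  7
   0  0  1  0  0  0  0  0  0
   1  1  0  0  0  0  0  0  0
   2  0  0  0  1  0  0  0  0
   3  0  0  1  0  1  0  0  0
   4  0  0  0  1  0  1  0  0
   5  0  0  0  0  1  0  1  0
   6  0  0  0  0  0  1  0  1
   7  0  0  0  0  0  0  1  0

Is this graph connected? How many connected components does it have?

Checking connectivity: the graph has 2 connected component(s).
Components: [[0, 1], [2, 3, 4, 5, 6, 7]]. The graph is NOT connected.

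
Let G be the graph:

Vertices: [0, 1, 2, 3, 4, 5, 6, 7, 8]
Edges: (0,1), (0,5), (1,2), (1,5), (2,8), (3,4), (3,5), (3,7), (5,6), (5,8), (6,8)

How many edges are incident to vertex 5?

Vertex 5 has neighbors [0, 1, 3, 6, 8], so deg(5) = 5.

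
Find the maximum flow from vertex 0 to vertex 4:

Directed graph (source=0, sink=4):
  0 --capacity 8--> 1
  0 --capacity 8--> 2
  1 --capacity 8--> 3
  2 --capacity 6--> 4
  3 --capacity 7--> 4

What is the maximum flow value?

Computing max flow:
  Flow on (0->1): 7/8
  Flow on (0->2): 6/8
  Flow on (1->3): 7/8
  Flow on (2->4): 6/6
  Flow on (3->4): 7/7
Maximum flow = 13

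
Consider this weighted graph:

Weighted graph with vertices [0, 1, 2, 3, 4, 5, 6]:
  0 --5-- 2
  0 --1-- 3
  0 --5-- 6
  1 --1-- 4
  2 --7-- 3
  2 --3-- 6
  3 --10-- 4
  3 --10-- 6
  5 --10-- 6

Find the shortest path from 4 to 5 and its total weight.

Using Dijkstra's algorithm from vertex 4:
Shortest path: 4 -> 3 -> 0 -> 6 -> 5
Total weight: 10 + 1 + 5 + 10 = 26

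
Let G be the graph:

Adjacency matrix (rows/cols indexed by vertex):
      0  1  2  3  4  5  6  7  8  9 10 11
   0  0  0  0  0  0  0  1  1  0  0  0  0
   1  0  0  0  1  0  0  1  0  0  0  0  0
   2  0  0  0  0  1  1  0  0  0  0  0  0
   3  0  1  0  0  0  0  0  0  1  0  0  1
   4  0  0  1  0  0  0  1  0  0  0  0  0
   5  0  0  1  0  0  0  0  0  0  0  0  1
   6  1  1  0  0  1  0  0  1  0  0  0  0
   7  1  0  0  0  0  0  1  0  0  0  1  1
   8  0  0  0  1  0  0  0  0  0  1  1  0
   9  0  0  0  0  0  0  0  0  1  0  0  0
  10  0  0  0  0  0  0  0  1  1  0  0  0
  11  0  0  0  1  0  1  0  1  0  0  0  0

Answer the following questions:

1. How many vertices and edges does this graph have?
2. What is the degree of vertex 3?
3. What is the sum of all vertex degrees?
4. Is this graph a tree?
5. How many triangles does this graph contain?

Count: 12 vertices, 15 edges.
Vertex 3 has neighbors [1, 8, 11], degree = 3.
Handshaking lemma: 2 * 15 = 30.
A tree on 12 vertices has 11 edges. This graph has 15 edges (4 extra). Not a tree.
Number of triangles = 1.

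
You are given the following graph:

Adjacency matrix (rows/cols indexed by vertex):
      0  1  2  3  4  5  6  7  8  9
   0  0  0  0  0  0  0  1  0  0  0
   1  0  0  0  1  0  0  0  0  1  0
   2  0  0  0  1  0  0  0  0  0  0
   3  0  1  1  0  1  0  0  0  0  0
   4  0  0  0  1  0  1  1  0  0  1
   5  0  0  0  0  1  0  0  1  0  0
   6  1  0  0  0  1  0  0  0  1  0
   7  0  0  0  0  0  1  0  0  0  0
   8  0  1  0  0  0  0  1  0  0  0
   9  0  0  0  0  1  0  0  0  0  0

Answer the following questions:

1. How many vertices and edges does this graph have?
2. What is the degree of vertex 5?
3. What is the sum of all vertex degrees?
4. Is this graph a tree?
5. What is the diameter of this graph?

Count: 10 vertices, 10 edges.
Vertex 5 has neighbors [4, 7], degree = 2.
Handshaking lemma: 2 * 10 = 20.
A tree on 10 vertices has 9 edges. This graph has 10 edges (1 extra). Not a tree.
Diameter (longest shortest path) = 4.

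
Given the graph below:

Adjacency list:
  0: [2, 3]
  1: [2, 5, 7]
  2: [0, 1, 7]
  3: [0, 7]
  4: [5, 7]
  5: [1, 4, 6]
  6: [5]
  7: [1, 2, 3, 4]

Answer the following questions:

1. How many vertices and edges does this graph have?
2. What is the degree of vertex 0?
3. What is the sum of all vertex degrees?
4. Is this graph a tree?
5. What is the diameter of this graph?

Count: 8 vertices, 10 edges.
Vertex 0 has neighbors [2, 3], degree = 2.
Handshaking lemma: 2 * 10 = 20.
A tree on 8 vertices has 7 edges. This graph has 10 edges (3 extra). Not a tree.
Diameter (longest shortest path) = 4.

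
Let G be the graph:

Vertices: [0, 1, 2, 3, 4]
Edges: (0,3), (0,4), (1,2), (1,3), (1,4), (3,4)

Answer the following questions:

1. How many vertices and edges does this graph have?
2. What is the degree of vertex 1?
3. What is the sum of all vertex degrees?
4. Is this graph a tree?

Count: 5 vertices, 6 edges.
Vertex 1 has neighbors [2, 3, 4], degree = 3.
Handshaking lemma: 2 * 6 = 12.
A tree on 5 vertices has 4 edges. This graph has 6 edges (2 extra). Not a tree.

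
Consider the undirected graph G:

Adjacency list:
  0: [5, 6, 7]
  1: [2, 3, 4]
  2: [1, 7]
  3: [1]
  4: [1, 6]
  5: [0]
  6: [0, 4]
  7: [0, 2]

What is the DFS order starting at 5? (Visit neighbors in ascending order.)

DFS from vertex 5 (neighbors processed in ascending order):
Visit order: 5, 0, 6, 4, 1, 2, 7, 3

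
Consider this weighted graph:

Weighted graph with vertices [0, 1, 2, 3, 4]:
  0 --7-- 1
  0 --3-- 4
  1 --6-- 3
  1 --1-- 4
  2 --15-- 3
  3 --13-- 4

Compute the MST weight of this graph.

Applying Kruskal's algorithm (sort edges by weight, add if no cycle):
  Add (1,4) w=1
  Add (0,4) w=3
  Add (1,3) w=6
  Skip (0,1) w=7 (creates cycle)
  Skip (3,4) w=13 (creates cycle)
  Add (2,3) w=15
MST weight = 25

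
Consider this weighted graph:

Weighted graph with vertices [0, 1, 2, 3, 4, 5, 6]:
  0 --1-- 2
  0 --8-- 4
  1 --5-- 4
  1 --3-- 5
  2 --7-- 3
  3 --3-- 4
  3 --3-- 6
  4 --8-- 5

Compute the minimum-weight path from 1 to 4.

Using Dijkstra's algorithm from vertex 1:
Shortest path: 1 -> 4
Total weight: 5 = 5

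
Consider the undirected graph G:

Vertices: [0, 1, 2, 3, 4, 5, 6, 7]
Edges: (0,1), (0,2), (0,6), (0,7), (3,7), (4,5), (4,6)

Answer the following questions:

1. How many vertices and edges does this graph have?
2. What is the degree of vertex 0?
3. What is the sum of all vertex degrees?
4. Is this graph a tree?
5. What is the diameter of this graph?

Count: 8 vertices, 7 edges.
Vertex 0 has neighbors [1, 2, 6, 7], degree = 4.
Handshaking lemma: 2 * 7 = 14.
A graph is a tree iff it is connected and has exactly n-1 edges. This graph is connected (all 8 vertices in one component) and has 8-1 = 7 edges. It is a tree.
Diameter (longest shortest path) = 5.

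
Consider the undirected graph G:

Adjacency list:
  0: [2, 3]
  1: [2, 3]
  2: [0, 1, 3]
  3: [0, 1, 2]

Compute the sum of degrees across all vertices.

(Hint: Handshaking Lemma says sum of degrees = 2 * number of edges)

Count edges: 5 edges.
By Handshaking Lemma: sum of degrees = 2 * 5 = 10.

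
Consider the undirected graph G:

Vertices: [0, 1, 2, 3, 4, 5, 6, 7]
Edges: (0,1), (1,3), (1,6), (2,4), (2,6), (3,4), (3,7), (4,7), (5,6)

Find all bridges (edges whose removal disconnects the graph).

A bridge is an edge whose removal increases the number of connected components.
Bridges found: (0,1), (5,6)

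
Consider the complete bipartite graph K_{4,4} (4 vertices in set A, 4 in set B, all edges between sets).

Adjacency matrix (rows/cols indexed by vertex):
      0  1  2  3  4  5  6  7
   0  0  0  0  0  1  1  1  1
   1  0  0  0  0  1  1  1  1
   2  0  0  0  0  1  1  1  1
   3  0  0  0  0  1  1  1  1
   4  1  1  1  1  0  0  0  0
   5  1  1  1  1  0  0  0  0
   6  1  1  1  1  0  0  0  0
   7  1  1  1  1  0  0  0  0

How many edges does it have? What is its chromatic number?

K_{4,4} has 4 * 4 = 16 edges.
Bipartite graphs have chromatic number 2 (color each partition differently).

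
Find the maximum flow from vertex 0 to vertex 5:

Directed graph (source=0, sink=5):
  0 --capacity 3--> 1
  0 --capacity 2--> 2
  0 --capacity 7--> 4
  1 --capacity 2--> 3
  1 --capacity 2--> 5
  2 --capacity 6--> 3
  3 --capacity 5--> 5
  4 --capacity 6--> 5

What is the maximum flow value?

Computing max flow:
  Flow on (0->1): 3/3
  Flow on (0->2): 2/2
  Flow on (0->4): 6/7
  Flow on (1->3): 1/2
  Flow on (1->5): 2/2
  Flow on (2->3): 2/6
  Flow on (3->5): 3/5
  Flow on (4->5): 6/6
Maximum flow = 11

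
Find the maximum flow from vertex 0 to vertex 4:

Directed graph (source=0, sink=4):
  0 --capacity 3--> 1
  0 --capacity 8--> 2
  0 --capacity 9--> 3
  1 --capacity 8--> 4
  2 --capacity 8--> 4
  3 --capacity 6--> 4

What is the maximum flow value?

Computing max flow:
  Flow on (0->1): 3/3
  Flow on (0->2): 8/8
  Flow on (0->3): 6/9
  Flow on (1->4): 3/8
  Flow on (2->4): 8/8
  Flow on (3->4): 6/6
Maximum flow = 17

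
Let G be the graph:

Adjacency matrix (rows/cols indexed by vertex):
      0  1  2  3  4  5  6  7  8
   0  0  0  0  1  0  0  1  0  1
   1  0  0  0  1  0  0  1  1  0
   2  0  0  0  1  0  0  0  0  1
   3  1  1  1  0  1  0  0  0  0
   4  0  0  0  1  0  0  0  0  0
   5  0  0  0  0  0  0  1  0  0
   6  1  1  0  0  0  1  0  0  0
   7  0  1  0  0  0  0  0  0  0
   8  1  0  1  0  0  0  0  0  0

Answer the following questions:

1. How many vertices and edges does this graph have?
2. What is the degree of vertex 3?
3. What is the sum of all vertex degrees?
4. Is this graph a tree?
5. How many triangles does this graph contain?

Count: 9 vertices, 10 edges.
Vertex 3 has neighbors [0, 1, 2, 4], degree = 4.
Handshaking lemma: 2 * 10 = 20.
A tree on 9 vertices has 8 edges. This graph has 10 edges (2 extra). Not a tree.
Number of triangles = 0.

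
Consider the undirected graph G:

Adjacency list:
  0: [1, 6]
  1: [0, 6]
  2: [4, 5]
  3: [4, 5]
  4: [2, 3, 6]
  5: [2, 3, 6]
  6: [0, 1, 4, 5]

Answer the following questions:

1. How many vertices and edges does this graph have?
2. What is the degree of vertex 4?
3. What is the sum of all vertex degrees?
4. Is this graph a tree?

Count: 7 vertices, 9 edges.
Vertex 4 has neighbors [2, 3, 6], degree = 3.
Handshaking lemma: 2 * 9 = 18.
A tree on 7 vertices has 6 edges. This graph has 9 edges (3 extra). Not a tree.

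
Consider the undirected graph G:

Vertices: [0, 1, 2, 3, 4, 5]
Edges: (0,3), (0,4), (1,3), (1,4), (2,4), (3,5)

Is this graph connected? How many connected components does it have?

Checking connectivity: the graph has 1 connected component(s).
All vertices are reachable from each other. The graph IS connected.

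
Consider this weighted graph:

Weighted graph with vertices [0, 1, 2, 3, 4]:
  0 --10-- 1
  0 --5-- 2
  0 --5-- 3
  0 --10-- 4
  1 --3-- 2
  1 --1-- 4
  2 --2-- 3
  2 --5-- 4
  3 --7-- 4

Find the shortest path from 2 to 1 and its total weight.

Using Dijkstra's algorithm from vertex 2:
Shortest path: 2 -> 1
Total weight: 3 = 3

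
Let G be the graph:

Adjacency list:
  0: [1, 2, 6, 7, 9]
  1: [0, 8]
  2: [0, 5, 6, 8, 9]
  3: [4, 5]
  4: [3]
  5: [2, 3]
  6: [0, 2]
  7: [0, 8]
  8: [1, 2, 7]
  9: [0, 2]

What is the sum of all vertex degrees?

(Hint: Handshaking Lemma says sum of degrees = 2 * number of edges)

Count edges: 13 edges.
By Handshaking Lemma: sum of degrees = 2 * 13 = 26.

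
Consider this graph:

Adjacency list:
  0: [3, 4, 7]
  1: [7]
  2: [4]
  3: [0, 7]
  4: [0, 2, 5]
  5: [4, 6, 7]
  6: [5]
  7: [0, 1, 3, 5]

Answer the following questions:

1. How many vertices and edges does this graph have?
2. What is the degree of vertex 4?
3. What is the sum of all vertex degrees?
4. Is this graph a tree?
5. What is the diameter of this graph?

Count: 8 vertices, 9 edges.
Vertex 4 has neighbors [0, 2, 5], degree = 3.
Handshaking lemma: 2 * 9 = 18.
A tree on 8 vertices has 7 edges. This graph has 9 edges (2 extra). Not a tree.
Diameter (longest shortest path) = 4.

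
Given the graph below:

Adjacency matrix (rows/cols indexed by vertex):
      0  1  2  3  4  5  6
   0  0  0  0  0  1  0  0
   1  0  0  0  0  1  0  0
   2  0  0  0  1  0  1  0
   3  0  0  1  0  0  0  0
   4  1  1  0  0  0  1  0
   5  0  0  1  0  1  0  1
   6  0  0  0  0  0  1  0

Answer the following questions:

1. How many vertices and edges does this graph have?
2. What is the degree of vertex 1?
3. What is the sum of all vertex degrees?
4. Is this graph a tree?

Count: 7 vertices, 6 edges.
Vertex 1 has neighbors [4], degree = 1.
Handshaking lemma: 2 * 6 = 12.
A graph is a tree iff it is connected and has exactly n-1 edges. This graph is connected (all 7 vertices in one component) and has 7-1 = 6 edges. It is a tree.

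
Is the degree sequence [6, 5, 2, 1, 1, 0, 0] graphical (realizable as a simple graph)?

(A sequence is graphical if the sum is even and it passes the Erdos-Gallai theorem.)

Sum of degrees = 15. Sum is odd, so the sequence is NOT graphical.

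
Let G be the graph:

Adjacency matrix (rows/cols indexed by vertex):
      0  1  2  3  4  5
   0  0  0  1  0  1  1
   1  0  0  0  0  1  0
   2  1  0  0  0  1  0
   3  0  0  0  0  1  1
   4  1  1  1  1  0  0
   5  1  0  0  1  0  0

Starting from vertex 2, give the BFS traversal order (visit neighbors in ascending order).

BFS from vertex 2 (neighbors processed in ascending order):
Visit order: 2, 0, 4, 5, 1, 3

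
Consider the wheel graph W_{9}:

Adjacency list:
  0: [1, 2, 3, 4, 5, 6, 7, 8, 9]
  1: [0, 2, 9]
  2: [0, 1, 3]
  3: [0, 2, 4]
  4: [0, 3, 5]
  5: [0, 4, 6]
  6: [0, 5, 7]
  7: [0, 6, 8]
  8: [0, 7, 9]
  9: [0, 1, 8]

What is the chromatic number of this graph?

W_{9} = C_{9} plus a hub adjacent to every cycle vertex.
The outer cycle needs 3 colors (odd cycle); the hub is adjacent to all of them so needs a fresh color.
Chromatic number = 3 + 1 = 4.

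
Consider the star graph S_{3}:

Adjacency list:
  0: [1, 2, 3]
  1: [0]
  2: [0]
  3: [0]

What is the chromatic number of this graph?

S_{3} has one hub adjacent to 3 leaves; leaves are pairwise non-adjacent.
Color the hub 0 and every leaf 1.
Chromatic number = 2.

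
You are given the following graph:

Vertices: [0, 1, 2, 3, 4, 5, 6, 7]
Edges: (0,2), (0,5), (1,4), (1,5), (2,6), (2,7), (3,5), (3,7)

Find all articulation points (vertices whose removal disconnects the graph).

An articulation point is a vertex whose removal disconnects the graph.
Articulation points: [1, 2, 5]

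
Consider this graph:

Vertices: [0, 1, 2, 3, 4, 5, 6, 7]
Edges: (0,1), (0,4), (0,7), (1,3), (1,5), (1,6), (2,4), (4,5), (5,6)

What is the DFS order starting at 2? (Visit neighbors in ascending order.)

DFS from vertex 2 (neighbors processed in ascending order):
Visit order: 2, 4, 0, 1, 3, 5, 6, 7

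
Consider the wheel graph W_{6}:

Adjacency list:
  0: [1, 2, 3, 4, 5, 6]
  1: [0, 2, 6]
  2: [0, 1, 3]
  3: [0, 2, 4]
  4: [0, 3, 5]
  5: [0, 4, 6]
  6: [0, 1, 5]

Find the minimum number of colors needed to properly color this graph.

W_{6} = C_{6} plus a hub adjacent to every cycle vertex.
The outer cycle needs 2 colors (even cycle); the hub is adjacent to all of them so needs a fresh color.
Chromatic number = 2 + 1 = 3.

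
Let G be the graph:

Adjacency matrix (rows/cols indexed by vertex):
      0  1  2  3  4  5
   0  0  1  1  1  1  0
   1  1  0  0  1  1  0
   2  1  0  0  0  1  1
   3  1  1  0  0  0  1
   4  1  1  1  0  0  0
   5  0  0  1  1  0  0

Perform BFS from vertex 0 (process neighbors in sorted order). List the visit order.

BFS from vertex 0 (neighbors processed in ascending order):
Visit order: 0, 1, 2, 3, 4, 5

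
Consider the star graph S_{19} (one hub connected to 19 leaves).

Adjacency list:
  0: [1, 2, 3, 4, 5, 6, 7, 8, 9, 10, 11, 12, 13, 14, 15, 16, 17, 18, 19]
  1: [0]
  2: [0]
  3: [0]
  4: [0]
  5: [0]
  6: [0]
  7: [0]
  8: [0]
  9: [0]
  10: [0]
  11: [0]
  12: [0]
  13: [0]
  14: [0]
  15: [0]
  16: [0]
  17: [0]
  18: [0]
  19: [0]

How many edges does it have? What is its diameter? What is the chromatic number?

Star graph S_{19}: the hub connects to all 19 leaves.
Edges = 19.
Diameter = 2 (any leaf to hub is 1, leaf to leaf through hub is 2).
Star graphs are bipartite (hub vs leaves), so chromatic number = 2.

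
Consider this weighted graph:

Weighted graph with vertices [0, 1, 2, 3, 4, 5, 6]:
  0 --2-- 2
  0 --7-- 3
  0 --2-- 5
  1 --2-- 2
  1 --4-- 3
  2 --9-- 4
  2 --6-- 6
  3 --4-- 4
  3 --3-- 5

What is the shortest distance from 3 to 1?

Using Dijkstra's algorithm from vertex 3:
Shortest path: 3 -> 1
Total weight: 4 = 4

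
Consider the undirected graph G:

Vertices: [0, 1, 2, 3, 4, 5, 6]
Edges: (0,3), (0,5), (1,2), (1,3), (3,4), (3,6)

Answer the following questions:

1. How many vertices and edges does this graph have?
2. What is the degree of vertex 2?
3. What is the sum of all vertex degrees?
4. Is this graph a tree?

Count: 7 vertices, 6 edges.
Vertex 2 has neighbors [1], degree = 1.
Handshaking lemma: 2 * 6 = 12.
A graph is a tree iff it is connected and has exactly n-1 edges. This graph is connected (all 7 vertices in one component) and has 7-1 = 6 edges. It is a tree.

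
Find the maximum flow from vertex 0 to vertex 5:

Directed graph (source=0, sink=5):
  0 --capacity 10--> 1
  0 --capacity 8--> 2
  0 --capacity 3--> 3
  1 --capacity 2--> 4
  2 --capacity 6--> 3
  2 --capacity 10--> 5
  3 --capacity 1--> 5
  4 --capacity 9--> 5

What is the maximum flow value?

Computing max flow:
  Flow on (0->1): 2/10
  Flow on (0->2): 8/8
  Flow on (0->3): 1/3
  Flow on (1->4): 2/2
  Flow on (2->5): 8/10
  Flow on (3->5): 1/1
  Flow on (4->5): 2/9
Maximum flow = 11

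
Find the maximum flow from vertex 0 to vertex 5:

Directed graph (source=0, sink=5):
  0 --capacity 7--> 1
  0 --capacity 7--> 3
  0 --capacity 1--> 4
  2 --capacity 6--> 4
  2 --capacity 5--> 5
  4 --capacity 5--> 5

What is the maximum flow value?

Computing max flow:
  Flow on (0->4): 1/1
  Flow on (4->5): 1/5
Maximum flow = 1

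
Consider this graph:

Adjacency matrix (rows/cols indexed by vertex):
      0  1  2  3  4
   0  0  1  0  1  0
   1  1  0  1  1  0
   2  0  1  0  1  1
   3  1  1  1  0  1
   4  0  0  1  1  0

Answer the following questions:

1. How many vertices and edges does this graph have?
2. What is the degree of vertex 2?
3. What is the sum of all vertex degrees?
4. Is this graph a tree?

Count: 5 vertices, 7 edges.
Vertex 2 has neighbors [1, 3, 4], degree = 3.
Handshaking lemma: 2 * 7 = 14.
A tree on 5 vertices has 4 edges. This graph has 7 edges (3 extra). Not a tree.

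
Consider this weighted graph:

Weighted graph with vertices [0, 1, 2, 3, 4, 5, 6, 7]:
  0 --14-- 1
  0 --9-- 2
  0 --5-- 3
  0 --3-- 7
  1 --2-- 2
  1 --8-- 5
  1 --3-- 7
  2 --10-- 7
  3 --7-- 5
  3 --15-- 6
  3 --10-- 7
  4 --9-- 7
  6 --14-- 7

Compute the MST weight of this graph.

Applying Kruskal's algorithm (sort edges by weight, add if no cycle):
  Add (1,2) w=2
  Add (0,7) w=3
  Add (1,7) w=3
  Add (0,3) w=5
  Add (3,5) w=7
  Skip (1,5) w=8 (creates cycle)
  Skip (0,2) w=9 (creates cycle)
  Add (4,7) w=9
  Skip (2,7) w=10 (creates cycle)
  Skip (3,7) w=10 (creates cycle)
  Skip (0,1) w=14 (creates cycle)
  Add (6,7) w=14
  Skip (3,6) w=15 (creates cycle)
MST weight = 43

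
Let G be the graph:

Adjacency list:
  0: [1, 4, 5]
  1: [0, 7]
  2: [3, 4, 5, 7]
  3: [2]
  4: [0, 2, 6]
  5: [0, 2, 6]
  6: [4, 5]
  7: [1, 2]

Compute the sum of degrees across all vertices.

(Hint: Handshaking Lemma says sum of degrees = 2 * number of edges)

Count edges: 10 edges.
By Handshaking Lemma: sum of degrees = 2 * 10 = 20.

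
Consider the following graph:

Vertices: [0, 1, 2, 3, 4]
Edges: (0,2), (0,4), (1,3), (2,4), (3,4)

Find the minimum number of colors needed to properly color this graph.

The graph has a maximum clique of size 3 (lower bound on chromatic number).
A valid 3-coloring: {0: 1, 1: 0, 2: 2, 3: 1, 4: 0}.
Chromatic number = 3.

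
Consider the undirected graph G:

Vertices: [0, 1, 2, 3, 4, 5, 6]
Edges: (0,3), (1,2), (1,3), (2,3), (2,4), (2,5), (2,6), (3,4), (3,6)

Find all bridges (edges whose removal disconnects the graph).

A bridge is an edge whose removal increases the number of connected components.
Bridges found: (0,3), (2,5)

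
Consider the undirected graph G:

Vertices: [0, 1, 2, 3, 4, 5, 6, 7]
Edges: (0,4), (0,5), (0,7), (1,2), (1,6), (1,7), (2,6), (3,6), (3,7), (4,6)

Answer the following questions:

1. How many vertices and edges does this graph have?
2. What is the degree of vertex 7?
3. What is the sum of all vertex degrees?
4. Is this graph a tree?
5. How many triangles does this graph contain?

Count: 8 vertices, 10 edges.
Vertex 7 has neighbors [0, 1, 3], degree = 3.
Handshaking lemma: 2 * 10 = 20.
A tree on 8 vertices has 7 edges. This graph has 10 edges (3 extra). Not a tree.
Number of triangles = 1.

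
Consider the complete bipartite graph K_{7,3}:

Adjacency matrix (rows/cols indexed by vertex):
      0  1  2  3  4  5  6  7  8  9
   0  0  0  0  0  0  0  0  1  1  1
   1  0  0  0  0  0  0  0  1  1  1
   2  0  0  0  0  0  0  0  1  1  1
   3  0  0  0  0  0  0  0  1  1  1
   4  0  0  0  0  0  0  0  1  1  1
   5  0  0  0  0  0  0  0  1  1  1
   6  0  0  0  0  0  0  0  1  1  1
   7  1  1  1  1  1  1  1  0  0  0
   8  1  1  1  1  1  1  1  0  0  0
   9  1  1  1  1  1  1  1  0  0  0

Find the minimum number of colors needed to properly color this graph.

K_{7,3} is bipartite: vertices split into two independent sets of size 7 and 3.
Color one set 0, the other 1. No adjacent vertices share a color.
Chromatic number = 2.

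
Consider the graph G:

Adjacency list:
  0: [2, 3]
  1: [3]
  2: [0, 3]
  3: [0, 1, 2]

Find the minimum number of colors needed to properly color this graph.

The graph has a maximum clique of size 3 (lower bound on chromatic number).
A valid 3-coloring: {0: 1, 1: 1, 2: 2, 3: 0}.
Chromatic number = 3.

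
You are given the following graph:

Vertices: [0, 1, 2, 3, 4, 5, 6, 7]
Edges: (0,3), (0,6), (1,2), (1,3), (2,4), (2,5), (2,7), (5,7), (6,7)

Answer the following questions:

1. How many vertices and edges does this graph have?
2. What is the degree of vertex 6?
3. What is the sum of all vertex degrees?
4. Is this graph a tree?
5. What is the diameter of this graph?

Count: 8 vertices, 9 edges.
Vertex 6 has neighbors [0, 7], degree = 2.
Handshaking lemma: 2 * 9 = 18.
A tree on 8 vertices has 7 edges. This graph has 9 edges (2 extra). Not a tree.
Diameter (longest shortest path) = 4.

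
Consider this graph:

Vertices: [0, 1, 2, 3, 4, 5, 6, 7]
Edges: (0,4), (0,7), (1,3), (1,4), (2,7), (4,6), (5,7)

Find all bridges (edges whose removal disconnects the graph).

A bridge is an edge whose removal increases the number of connected components.
Bridges found: (0,4), (0,7), (1,3), (1,4), (2,7), (4,6), (5,7)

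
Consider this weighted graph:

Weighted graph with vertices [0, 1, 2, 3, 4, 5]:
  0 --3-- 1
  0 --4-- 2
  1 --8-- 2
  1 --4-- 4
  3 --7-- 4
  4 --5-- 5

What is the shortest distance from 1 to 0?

Using Dijkstra's algorithm from vertex 1:
Shortest path: 1 -> 0
Total weight: 3 = 3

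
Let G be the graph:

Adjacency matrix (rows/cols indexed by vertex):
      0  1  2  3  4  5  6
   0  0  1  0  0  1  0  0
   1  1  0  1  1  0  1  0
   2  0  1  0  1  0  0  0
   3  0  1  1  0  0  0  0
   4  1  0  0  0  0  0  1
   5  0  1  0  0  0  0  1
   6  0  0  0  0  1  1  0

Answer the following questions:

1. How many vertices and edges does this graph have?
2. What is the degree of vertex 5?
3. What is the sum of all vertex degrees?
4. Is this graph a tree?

Count: 7 vertices, 8 edges.
Vertex 5 has neighbors [1, 6], degree = 2.
Handshaking lemma: 2 * 8 = 16.
A tree on 7 vertices has 6 edges. This graph has 8 edges (2 extra). Not a tree.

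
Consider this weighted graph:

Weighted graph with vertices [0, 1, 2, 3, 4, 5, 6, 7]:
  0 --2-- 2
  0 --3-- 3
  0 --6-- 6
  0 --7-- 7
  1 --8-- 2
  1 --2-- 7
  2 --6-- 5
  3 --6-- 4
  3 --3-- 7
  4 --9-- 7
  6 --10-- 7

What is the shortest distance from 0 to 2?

Using Dijkstra's algorithm from vertex 0:
Shortest path: 0 -> 2
Total weight: 2 = 2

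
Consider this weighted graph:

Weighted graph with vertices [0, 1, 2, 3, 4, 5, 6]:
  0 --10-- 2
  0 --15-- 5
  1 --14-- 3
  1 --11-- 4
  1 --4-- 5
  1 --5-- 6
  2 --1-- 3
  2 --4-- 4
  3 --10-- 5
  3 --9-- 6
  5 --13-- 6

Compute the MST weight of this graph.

Applying Kruskal's algorithm (sort edges by weight, add if no cycle):
  Add (2,3) w=1
  Add (1,5) w=4
  Add (2,4) w=4
  Add (1,6) w=5
  Add (3,6) w=9
  Add (0,2) w=10
  Skip (3,5) w=10 (creates cycle)
  Skip (1,4) w=11 (creates cycle)
  Skip (5,6) w=13 (creates cycle)
  Skip (1,3) w=14 (creates cycle)
  Skip (0,5) w=15 (creates cycle)
MST weight = 33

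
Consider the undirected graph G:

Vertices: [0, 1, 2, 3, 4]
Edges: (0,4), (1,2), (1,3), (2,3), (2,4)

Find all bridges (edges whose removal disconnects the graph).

A bridge is an edge whose removal increases the number of connected components.
Bridges found: (0,4), (2,4)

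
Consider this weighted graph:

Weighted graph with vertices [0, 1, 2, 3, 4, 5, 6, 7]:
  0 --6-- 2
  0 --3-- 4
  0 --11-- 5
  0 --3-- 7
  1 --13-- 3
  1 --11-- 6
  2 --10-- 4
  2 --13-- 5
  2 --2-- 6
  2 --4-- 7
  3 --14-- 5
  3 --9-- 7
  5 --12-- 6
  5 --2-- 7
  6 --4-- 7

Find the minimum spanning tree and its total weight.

Applying Kruskal's algorithm (sort edges by weight, add if no cycle):
  Add (2,6) w=2
  Add (5,7) w=2
  Add (0,7) w=3
  Add (0,4) w=3
  Add (2,7) w=4
  Skip (6,7) w=4 (creates cycle)
  Skip (0,2) w=6 (creates cycle)
  Add (3,7) w=9
  Skip (2,4) w=10 (creates cycle)
  Skip (0,5) w=11 (creates cycle)
  Add (1,6) w=11
  Skip (5,6) w=12 (creates cycle)
  Skip (1,3) w=13 (creates cycle)
  Skip (2,5) w=13 (creates cycle)
  Skip (3,5) w=14 (creates cycle)
MST weight = 34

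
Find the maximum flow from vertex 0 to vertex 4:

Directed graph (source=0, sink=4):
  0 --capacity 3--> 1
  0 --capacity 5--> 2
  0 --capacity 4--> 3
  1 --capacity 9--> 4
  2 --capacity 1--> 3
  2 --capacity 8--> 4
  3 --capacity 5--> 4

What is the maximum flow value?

Computing max flow:
  Flow on (0->1): 3/3
  Flow on (0->2): 5/5
  Flow on (0->3): 4/4
  Flow on (1->4): 3/9
  Flow on (2->4): 5/8
  Flow on (3->4): 4/5
Maximum flow = 12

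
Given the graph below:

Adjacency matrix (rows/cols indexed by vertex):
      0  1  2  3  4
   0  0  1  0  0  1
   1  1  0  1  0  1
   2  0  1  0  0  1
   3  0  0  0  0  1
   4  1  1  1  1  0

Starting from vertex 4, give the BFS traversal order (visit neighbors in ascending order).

BFS from vertex 4 (neighbors processed in ascending order):
Visit order: 4, 0, 1, 2, 3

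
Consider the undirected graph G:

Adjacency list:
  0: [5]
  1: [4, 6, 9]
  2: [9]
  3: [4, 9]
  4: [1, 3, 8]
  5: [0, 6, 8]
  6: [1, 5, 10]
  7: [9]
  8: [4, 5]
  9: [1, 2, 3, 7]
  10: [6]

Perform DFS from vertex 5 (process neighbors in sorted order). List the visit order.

DFS from vertex 5 (neighbors processed in ascending order):
Visit order: 5, 0, 6, 1, 4, 3, 9, 2, 7, 8, 10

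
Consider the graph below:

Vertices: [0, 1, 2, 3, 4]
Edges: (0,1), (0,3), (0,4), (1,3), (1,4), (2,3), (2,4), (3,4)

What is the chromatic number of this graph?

The graph has a maximum clique of size 4 (lower bound on chromatic number).
A valid 4-coloring: {0: 2, 1: 3, 2: 2, 3: 0, 4: 1}.
Chromatic number = 4.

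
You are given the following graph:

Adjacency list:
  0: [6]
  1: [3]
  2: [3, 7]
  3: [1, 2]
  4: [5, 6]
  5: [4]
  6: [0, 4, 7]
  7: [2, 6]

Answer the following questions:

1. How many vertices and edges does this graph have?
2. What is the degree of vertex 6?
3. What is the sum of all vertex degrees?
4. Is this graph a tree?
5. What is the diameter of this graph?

Count: 8 vertices, 7 edges.
Vertex 6 has neighbors [0, 4, 7], degree = 3.
Handshaking lemma: 2 * 7 = 14.
A graph is a tree iff it is connected and has exactly n-1 edges. This graph is connected (all 8 vertices in one component) and has 8-1 = 7 edges. It is a tree.
Diameter (longest shortest path) = 6.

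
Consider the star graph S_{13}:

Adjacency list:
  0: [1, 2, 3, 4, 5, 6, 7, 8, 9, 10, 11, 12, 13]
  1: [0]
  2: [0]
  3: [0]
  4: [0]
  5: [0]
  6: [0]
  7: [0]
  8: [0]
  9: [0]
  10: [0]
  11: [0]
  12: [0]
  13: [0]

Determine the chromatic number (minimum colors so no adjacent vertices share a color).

S_{13} has one hub adjacent to 13 leaves; leaves are pairwise non-adjacent.
Color the hub 0 and every leaf 1.
Chromatic number = 2.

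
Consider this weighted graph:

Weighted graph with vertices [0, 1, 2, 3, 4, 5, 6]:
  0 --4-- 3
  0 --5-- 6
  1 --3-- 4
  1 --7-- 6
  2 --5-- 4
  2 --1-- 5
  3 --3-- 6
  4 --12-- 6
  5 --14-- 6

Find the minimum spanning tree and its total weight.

Applying Kruskal's algorithm (sort edges by weight, add if no cycle):
  Add (2,5) w=1
  Add (1,4) w=3
  Add (3,6) w=3
  Add (0,3) w=4
  Skip (0,6) w=5 (creates cycle)
  Add (2,4) w=5
  Add (1,6) w=7
  Skip (4,6) w=12 (creates cycle)
  Skip (5,6) w=14 (creates cycle)
MST weight = 23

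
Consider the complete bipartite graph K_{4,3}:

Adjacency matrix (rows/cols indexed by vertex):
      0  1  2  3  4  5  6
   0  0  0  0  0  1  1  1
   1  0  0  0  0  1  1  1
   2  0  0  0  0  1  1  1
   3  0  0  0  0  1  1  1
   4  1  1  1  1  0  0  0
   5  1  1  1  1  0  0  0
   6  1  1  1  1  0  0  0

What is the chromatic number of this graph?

K_{4,3} is bipartite: vertices split into two independent sets of size 4 and 3.
Color one set 0, the other 1. No adjacent vertices share a color.
Chromatic number = 2.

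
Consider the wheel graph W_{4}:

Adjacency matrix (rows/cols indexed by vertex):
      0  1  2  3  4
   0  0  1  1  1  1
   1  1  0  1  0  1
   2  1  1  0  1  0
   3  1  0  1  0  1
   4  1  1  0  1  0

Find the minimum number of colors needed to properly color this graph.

W_{4} = C_{4} plus a hub adjacent to every cycle vertex.
The outer cycle needs 2 colors (even cycle); the hub is adjacent to all of them so needs a fresh color.
Chromatic number = 2 + 1 = 3.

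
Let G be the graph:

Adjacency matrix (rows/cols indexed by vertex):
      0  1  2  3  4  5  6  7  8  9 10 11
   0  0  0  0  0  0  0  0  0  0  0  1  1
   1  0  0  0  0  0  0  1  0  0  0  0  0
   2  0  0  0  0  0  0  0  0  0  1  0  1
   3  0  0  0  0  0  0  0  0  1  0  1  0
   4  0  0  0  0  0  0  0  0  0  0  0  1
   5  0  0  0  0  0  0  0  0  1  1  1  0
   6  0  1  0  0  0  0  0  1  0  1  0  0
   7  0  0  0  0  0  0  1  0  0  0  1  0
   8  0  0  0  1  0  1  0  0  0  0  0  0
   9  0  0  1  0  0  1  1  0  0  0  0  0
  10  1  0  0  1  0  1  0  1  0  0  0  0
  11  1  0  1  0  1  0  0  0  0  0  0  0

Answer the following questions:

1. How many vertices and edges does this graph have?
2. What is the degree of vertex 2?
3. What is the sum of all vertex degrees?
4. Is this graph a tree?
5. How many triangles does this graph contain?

Count: 12 vertices, 14 edges.
Vertex 2 has neighbors [9, 11], degree = 2.
Handshaking lemma: 2 * 14 = 28.
A tree on 12 vertices has 11 edges. This graph has 14 edges (3 extra). Not a tree.
Number of triangles = 0.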